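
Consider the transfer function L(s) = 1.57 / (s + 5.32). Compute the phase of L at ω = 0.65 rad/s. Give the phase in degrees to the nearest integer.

-7 deg

∠(j0.65 + 5.32) = arctan(0.65/5.32) = 6.97°
∠L(j0.65) = −6.97° = -6.97°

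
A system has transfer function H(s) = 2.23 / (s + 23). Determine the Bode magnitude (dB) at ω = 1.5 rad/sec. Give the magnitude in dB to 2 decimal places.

|j1.5 + 23| = √(1.5² + 23²) = 23.05
|H(j1.5)| = 2.23 / 23.05 = 0.096751
20 log₁₀(0.096751) = -20.287 dB

-20.29 dB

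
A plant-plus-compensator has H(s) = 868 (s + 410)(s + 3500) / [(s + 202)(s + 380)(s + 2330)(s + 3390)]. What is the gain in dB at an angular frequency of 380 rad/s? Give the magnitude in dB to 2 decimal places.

-60.75 dB

|j380 + 410| = √(380² + 410²) = 559
|j380 + 3500| = √(380² + 3500²) = 3521
|j380 + 202| = √(380² + 202²) = 430.4
|j380 + 380| = √(380² + 380²) = 537.4
|j380 + 2330| = √(380² + 2330²) = 2361
|j380 + 3390| = √(380² + 3390²) = 3411
|H(j380)| = 868 × 559 × 3521 / (430.4 × 537.4 × 2361 × 3411) = 0.0009172
20 log₁₀(0.0009172) = -60.751 dB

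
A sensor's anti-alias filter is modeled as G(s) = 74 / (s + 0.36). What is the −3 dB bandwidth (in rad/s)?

0.36 rad/s

For a single-pole low-pass, the −3 dB point is at the pole: ω = 0.36 rad/s.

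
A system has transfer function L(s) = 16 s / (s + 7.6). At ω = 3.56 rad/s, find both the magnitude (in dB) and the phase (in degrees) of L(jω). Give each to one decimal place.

|L| = 16.6 dB, ∠L = 64.9 deg

|j3.56| = 3.56
|j3.56 + 7.6| = √(3.56² + 7.6²) = 8.392
|L(j3.56)| = 16 × 3.56 / 8.392 = 6.787
20 log₁₀(6.787) = 16.63 dB
∠(j3.56) = 90.00°
∠(j3.56 + 7.6) = arctan(3.56/7.6) = 25.10°
∠L(j3.56) = 90.00° − 25.10° = 64.90°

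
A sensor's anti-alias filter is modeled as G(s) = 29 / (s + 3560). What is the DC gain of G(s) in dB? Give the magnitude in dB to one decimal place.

G(0) = 29 / 3560 = 0.0081461
20 log₁₀(0.0081461) = -41.78 dB

-41.8 dB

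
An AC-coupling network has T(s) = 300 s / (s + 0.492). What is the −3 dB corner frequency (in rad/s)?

For a single-pole high-pass, the −3 dB point is at the pole: ω = 0.492 rad/s.

0.492 rad/s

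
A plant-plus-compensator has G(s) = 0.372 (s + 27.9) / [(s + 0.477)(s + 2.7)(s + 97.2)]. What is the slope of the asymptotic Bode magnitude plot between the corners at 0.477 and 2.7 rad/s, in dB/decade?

-20 dB/decade

In this band the factors already past their corner are: pole at 0.477; net slope = -20 dB/decade.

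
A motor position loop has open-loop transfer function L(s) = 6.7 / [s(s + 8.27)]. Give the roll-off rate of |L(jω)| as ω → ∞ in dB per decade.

With 0 zeros and 2 poles, the high-frequency asymptotic slope is 20 × (0 − 2) = -40 dB/decade.

-40 dB/decade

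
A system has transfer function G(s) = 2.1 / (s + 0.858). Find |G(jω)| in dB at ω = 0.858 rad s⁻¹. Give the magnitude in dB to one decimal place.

4.8 dB

|j0.858 + 0.858| = √(0.858² + 0.858²) = 1.213
|G(j0.858)| = 2.1 / 1.213 = 1.7307
20 log₁₀(1.7307) = 4.76 dB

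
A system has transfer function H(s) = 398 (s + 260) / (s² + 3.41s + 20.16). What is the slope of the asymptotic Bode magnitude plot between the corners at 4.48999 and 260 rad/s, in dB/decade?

-40 dB/decade

In this band the factors already past their corner are: complex pole pair at ωₙ ≈ 4.49; net slope = -40 dB/decade.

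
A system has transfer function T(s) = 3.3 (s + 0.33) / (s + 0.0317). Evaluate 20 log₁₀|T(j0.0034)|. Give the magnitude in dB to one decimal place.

|j0.0034 + 0.33| = √(0.0034² + 0.33²) = 0.33
|j0.0034 + 0.0317| = √(0.0034² + 0.0317²) = 0.03188
|T(j0.0034)| = 3.3 × 0.33 / 0.03188 = 34.159
20 log₁₀(34.159) = 30.67 dB

30.7 dB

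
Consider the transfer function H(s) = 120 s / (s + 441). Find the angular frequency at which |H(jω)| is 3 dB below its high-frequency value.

441 rad/sec

For a single-pole high-pass, the −3 dB point is at the pole: ω = 441 rad/sec.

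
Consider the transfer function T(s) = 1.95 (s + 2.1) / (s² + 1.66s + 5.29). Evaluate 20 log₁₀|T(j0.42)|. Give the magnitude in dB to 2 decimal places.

-1.84 dB

|j0.42 + 2.1| = √(0.42² + 2.1²) = 2.142
|(j0.42)² + 1.66(j0.42) + 5.29| = |5.1136 + j0.6972| = 5.161
|T(j0.42)| = 1.95 × 2.142 / 5.161 = 0.80918
20 log₁₀(0.80918) = -1.839 dB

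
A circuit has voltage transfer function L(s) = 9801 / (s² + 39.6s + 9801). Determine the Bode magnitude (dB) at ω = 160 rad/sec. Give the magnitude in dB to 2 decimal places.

|(j160)² + 39.6(j160) + 9801| = |-15799 + j6336| = 1.702e+04
|L(j160)| = 9801 / 1.702e+04 = 0.57578
20 log₁₀(0.57578) = -4.795 dB

-4.79 dB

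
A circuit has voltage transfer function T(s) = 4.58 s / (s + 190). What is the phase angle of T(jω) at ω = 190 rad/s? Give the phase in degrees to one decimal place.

∠(j190) = 90.00°
∠(j190 + 190) = arctan(190/190) = 45.00°
∠T(j190) = 90.00° − 45.00° = 45.00°

45.0 deg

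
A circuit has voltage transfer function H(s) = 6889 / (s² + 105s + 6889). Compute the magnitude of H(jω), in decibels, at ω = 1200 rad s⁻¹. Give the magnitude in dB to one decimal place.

|(j1200)² + 105(j1200) + 6889| = |-1.4331e+06 + j1.26e+05| = 1.439e+06
|H(j1200)| = 6889 / 1.439e+06 = 0.0047886
20 log₁₀(0.0047886) = -46.40 dB

-46.4 dB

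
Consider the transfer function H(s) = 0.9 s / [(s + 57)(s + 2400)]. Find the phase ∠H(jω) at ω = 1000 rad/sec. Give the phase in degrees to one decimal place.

∠(j1000) = 90.00°
∠(j1000 + 57) = arctan(1000/57) = 86.74°
∠(j1000 + 2400) = arctan(1000/2400) = 22.62°
∠H(j1000) = 90.00° − (86.74° + 22.62°) = -19.36°

-19.4°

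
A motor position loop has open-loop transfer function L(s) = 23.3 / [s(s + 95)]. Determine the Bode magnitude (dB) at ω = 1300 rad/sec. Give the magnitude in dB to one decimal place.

-97.2 dB

|j1300 + 95| = √(1300² + 95²) = 1303
|j1300| = 1300
|L(j1300)| = 23.3 / (1303 × 1300) = 1.375e-05
20 log₁₀(1.375e-05) = -97.23 dB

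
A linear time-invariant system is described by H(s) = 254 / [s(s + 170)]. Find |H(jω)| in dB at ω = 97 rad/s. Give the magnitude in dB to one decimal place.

|j97 + 170| = √(97² + 170²) = 195.7
|j97| = 97
|H(j97)| = 254 / (195.7 × 97) = 0.013379
20 log₁₀(0.013379) = -37.47 dB

-37.5 dB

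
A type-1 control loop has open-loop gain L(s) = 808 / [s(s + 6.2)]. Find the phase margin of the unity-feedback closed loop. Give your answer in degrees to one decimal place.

12.4°

Gain crossover: |L(jω)| = 1 at ω ≈ 28.1 rad/s.
∠L(j28.1) = −90° − arctan(28.1/6.2) ≈ -167.55°
PM = 180° + (-167.55°) = 12.45°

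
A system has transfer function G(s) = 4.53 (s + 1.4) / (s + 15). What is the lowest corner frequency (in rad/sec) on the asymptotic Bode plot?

Break frequencies occur at each pole and zero magnitude: 1.4 rad/sec, 15 rad/sec.
The lowest is 1.4 rad/sec.

1.4 rad/sec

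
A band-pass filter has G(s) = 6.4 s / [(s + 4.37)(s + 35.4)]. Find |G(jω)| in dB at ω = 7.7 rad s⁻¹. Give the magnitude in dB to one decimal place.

-16.3 dB

|j7.7| = 7.7
|j7.7 + 4.37| = √(7.7² + 4.37²) = 8.854
|j7.7 + 35.4| = √(7.7² + 35.4²) = 36.23
|G(j7.7)| = 6.4 × 7.7 / (8.854 × 36.23) = 0.15364
20 log₁₀(0.15364) = -16.27 dB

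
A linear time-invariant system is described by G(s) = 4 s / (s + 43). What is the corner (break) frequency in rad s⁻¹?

43 rad s⁻¹

The single real pole at s = −43 gives a corner at ω = 43 rad s⁻¹.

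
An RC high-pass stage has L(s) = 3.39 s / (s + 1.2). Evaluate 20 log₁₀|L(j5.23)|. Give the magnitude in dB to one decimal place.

|j5.23| = 5.23
|j5.23 + 1.2| = √(5.23² + 1.2²) = 5.366
|L(j5.23)| = 3.39 × 5.23 / 5.366 = 3.3041
20 log₁₀(3.3041) = 10.38 dB

10.4 dB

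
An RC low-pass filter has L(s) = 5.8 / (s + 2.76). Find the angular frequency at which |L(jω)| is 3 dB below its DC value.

2.76 rad/s

For a single-pole low-pass, the −3 dB point is at the pole: ω = 2.76 rad/s.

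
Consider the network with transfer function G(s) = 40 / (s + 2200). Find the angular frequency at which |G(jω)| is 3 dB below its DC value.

For a single-pole low-pass, the −3 dB point is at the pole: ω = 2200 rad/s.

2200 rad/s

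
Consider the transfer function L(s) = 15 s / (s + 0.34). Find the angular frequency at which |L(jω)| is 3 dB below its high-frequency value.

0.34 rad s⁻¹

For a single-pole high-pass, the −3 dB point is at the pole: ω = 0.34 rad s⁻¹.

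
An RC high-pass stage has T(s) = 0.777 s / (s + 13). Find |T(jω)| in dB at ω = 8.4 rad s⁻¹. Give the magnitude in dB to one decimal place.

-7.5 dB

|j8.4| = 8.4
|j8.4 + 13| = √(8.4² + 13²) = 15.48
|T(j8.4)| = 0.777 × 8.4 / 15.48 = 0.42169
20 log₁₀(0.42169) = -7.50 dB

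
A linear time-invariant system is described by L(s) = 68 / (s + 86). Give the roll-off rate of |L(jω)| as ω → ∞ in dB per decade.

-20 dB/decade

With 0 zeros and 1 pole, the high-frequency asymptotic slope is 20 × (0 − 1) = -20 dB/decade.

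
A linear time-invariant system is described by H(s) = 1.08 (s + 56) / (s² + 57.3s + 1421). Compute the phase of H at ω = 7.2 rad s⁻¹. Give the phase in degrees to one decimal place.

-9.4°

∠(j7.2 + 56) = arctan(7.2/56) = 7.33°
∠[(j7.2)² + 57.3(j7.2) + 1421] = ∠[1369.2 + j412.56] = 16.77°
∠H(j7.2) = 7.33° − 16.77° = -9.44°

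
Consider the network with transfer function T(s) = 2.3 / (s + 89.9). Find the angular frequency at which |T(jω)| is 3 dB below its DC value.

89.9 rad/s

For a single-pole low-pass, the −3 dB point is at the pole: ω = 89.9 rad/s.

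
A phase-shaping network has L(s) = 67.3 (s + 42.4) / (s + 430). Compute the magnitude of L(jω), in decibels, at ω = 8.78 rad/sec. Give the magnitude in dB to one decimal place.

|j8.78 + 42.4| = √(8.78² + 42.4²) = 43.3
|j8.78 + 430| = √(8.78² + 430²) = 430.1
|L(j8.78)| = 67.3 × 43.3 / 430.1 = 6.7755
20 log₁₀(6.7755) = 16.62 dB

16.6 dB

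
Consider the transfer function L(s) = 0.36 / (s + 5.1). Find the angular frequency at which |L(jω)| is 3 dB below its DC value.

5.1 rad/s

For a single-pole low-pass, the −3 dB point is at the pole: ω = 5.1 rad/s.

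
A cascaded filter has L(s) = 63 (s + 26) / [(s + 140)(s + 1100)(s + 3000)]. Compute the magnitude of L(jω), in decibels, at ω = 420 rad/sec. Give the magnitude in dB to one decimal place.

-95.5 dB

|j420 + 26| = √(420² + 26²) = 420.8
|j420 + 140| = √(420² + 140²) = 442.7
|j420 + 1100| = √(420² + 1100²) = 1177
|j420 + 3000| = √(420² + 3000²) = 3029
|L(j420)| = 63 × 420.8 / (442.7 × 1177 × 3029) = 1.6789e-05
20 log₁₀(1.6789e-05) = -95.50 dB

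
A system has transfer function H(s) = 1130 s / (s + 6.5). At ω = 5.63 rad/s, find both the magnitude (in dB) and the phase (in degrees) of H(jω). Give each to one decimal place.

|j5.63| = 5.63
|j5.63 + 6.5| = √(5.63² + 6.5²) = 8.599
|H(j5.63)| = 1130 × 5.63 / 8.599 = 739.82
20 log₁₀(739.82) = 57.38 dB
∠(j5.63) = 90.00°
∠(j5.63 + 6.5) = arctan(5.63/6.5) = 40.90°
∠H(j5.63) = 90.00° − 40.90° = 49.10°

|H| = 57.4 dB, ∠H = 49.1°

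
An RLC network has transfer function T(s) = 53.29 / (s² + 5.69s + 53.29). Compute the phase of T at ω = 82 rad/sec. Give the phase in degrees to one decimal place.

∠[(j82)² + 5.69(j82) + 53.29] = ∠[-6670.7 + j466.58] = 176.00°
∠T(j82) = −176.00° = -176.00°

-176.0 deg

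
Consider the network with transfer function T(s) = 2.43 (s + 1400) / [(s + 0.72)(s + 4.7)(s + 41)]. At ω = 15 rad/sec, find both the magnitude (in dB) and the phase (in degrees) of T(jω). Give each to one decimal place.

|j15 + 1400| = √(15² + 1400²) = 1400
|j15 + 0.72| = √(15² + 0.72²) = 15.02
|j15 + 4.7| = √(15² + 4.7²) = 15.72
|j15 + 41| = √(15² + 41²) = 43.66
|T(j15)| = 2.43 × 1400 / (15.02 × 15.72 × 43.66) = 0.33013
20 log₁₀(0.33013) = -9.63 dB
∠(j15 + 1400) = arctan(15/1400) = 0.61°
∠(j15 + 0.72) = arctan(15/0.72) = 87.25°
∠(j15 + 4.7) = arctan(15/4.7) = 72.60°
∠(j15 + 41) = arctan(15/41) = 20.10°
∠T(j15) = 0.61° − (87.25° + 72.60° + 20.10°) = -179.34°

|T| = -9.6 dB, ∠T = -179.3°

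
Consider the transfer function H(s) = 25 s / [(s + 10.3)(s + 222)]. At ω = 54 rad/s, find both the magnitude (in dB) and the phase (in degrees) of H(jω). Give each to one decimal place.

|H| = -19.4 dB, ∠H = -2.9°

|j54| = 54
|j54 + 10.3| = √(54² + 10.3²) = 54.97
|j54 + 222| = √(54² + 222²) = 228.5
|H(j54)| = 25 × 54 / (54.97 × 228.5) = 0.10748
20 log₁₀(0.10748) = -19.37 dB
∠(j54) = 90.00°
∠(j54 + 10.3) = arctan(54/10.3) = 79.20°
∠(j54 + 222) = arctan(54/222) = 13.67°
∠H(j54) = 90.00° − (79.20° + 13.67°) = -2.87°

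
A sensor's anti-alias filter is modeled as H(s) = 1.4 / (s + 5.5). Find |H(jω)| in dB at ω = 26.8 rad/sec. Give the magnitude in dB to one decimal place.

-25.8 dB

|j26.8 + 5.5| = √(26.8² + 5.5²) = 27.36
|H(j26.8)| = 1.4 / 27.36 = 0.051172
20 log₁₀(0.051172) = -25.82 dB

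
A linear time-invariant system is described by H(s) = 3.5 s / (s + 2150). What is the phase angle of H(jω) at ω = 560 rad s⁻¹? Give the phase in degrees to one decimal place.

∠(j560) = 90.00°
∠(j560 + 2150) = arctan(560/2150) = 14.60°
∠H(j560) = 90.00° − 14.60° = 75.40°

75.4 deg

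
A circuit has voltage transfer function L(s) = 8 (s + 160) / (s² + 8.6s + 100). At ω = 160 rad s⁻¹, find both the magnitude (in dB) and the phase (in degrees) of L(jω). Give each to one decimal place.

|j160 + 160| = √(160² + 160²) = 226.3
|(j160)² + 8.6(j160) + 100| = |-25500 + j1376| = 2.554e+04
|L(j160)| = 8 × 226.3 / 2.554e+04 = 0.070885
20 log₁₀(0.070885) = -22.99 dB
∠(j160 + 160) = arctan(160/160) = 45.00°
∠[(j160)² + 8.6(j160) + 100] = ∠[-25500 + j1376] = 176.91°
∠L(j160) = 45.00° − 176.91° = -131.91°

|L| = -23.0 dB, ∠L = -131.9 deg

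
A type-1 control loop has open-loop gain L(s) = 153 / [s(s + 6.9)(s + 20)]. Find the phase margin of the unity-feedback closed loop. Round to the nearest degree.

78°

Gain crossover: |L(jω)| = 1 at ω ≈ 1.09 rad/s.
∠L(j1.09) = −90° − arctan(1.09/6.9) − arctan(1.09/20) ≈ -102.13°
PM = 180° + (-102.13°) = 77.87°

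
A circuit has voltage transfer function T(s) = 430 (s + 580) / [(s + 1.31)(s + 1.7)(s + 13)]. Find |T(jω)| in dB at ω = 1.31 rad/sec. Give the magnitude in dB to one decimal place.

73.6 dB

|j1.31 + 580| = √(1.31² + 580²) = 580
|j1.31 + 1.31| = √(1.31² + 1.31²) = 1.853
|j1.31 + 1.7| = √(1.31² + 1.7²) = 2.146
|j1.31 + 13| = √(1.31² + 13²) = 13.07
|T(j1.31)| = 430 × 580 / (1.853 × 2.146 × 13.07) = 4800.7
20 log₁₀(4800.7) = 73.63 dB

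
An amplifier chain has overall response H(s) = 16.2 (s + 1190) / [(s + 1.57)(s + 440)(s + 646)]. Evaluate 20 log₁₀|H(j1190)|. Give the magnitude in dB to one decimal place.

-97.5 dB

|j1190 + 1190| = √(1190² + 1190²) = 1683
|j1190 + 1.57| = √(1190² + 1.57²) = 1190
|j1190 + 440| = √(1190² + 440²) = 1269
|j1190 + 646| = √(1190² + 646²) = 1354
|H(j1190)| = 16.2 × 1683 / (1190 × 1269 × 1354) = 1.3336e-05
20 log₁₀(1.3336e-05) = -97.50 dB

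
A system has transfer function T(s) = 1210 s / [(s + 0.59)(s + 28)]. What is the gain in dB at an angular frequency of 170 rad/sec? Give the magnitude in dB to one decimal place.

16.9 dB

|j170| = 170
|j170 + 0.59| = √(170² + 0.59²) = 170
|j170 + 28| = √(170² + 28²) = 172.3
|T(j170)| = 1210 × 170 / (170 × 172.3) = 7.023
20 log₁₀(7.023) = 16.93 dB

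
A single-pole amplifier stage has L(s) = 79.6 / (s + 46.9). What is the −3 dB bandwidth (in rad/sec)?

46.9 rad/sec

For a single-pole low-pass, the −3 dB point is at the pole: ω = 46.9 rad/sec.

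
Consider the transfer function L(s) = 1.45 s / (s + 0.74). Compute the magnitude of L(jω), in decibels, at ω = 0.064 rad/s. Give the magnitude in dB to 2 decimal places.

-18.07 dB

|j0.064| = 0.064
|j0.064 + 0.74| = √(0.064² + 0.74²) = 0.7428
|L(j0.064)| = 1.45 × 0.064 / 0.7428 = 0.12494
20 log₁₀(0.12494) = -18.066 dB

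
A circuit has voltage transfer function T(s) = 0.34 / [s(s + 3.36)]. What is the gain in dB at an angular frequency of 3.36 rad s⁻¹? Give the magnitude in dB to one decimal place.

|j3.36 + 3.36| = √(3.36² + 3.36²) = 4.752
|j3.36| = 3.36
|T(j3.36)| = 0.34 / (4.752 × 3.36) = 0.021295
20 log₁₀(0.021295) = -33.43 dB

-33.4 dB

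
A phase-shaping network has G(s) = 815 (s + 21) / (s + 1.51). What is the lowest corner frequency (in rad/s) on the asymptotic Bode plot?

1.51 rad/s

Break frequencies occur at each pole and zero magnitude: 1.51 rad/s, 21 rad/s.
The lowest is 1.51 rad/s.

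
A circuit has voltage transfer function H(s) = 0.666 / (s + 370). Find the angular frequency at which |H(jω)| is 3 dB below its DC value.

370 rad/sec

For a single-pole low-pass, the −3 dB point is at the pole: ω = 370 rad/sec.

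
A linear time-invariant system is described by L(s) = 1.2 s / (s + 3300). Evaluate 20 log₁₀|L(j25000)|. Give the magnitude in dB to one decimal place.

|j25000| = 2.5e+04
|j25000 + 3300| = √(25000² + 3300²) = 2.522e+04
|L(j25000)| = 1.2 × 2.5e+04 / 2.522e+04 = 1.1897
20 log₁₀(1.1897) = 1.51 dB

1.5 dB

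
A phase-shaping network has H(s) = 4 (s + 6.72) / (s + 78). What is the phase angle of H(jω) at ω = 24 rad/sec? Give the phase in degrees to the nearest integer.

∠(j24 + 6.72) = arctan(24/6.72) = 74.36°
∠(j24 + 78) = arctan(24/78) = 17.10°
∠H(j24) = 74.36° − 17.10° = 57.26°

57°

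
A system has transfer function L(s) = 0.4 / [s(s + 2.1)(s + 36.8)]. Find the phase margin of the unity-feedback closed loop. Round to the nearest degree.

Gain crossover: |L(jω)| = 1 at ω ≈ 0.00518 rad s⁻¹.
∠L(j0.00518) = −90° − arctan(0.00518/2.1) − arctan(0.00518/36.8) ≈ -90.15°
PM = 180° + (-90.15°) = 89.85°

90°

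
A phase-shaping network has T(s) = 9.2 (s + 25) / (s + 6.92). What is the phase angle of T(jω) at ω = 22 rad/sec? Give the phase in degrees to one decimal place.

-31.2°

∠(j22 + 25) = arctan(22/25) = 41.35°
∠(j22 + 6.92) = arctan(22/6.92) = 72.54°
∠T(j22) = 41.35° − 72.54° = -31.19°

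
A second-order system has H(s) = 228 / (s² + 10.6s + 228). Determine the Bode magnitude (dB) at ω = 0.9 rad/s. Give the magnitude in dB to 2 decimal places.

|(j0.9)² + 10.6(j0.9) + 228| = |227.19 + j9.54| = 227.4
|H(j0.9)| = 228 / 227.4 = 1.0027
20 log₁₀(1.0027) = 0.023 dB

0.02 dB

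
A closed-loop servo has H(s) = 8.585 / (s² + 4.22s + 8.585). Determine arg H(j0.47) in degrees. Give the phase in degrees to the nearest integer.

-13 deg

∠[(j0.47)² + 4.22(j0.47) + 8.585] = ∠[8.3641 + j1.9834] = 13.34°
∠H(j0.47) = −13.34° = -13.34°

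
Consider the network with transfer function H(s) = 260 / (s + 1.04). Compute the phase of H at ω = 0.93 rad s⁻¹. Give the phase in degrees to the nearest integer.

∠(j0.93 + 1.04) = arctan(0.93/1.04) = 41.80°
∠H(j0.93) = −41.80° = -41.80°

-42°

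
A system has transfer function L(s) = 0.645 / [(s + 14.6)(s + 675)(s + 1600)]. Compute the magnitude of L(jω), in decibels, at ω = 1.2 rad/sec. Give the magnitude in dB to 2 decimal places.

|j1.2 + 14.6| = √(1.2² + 14.6²) = 14.65
|j1.2 + 675| = √(1.2² + 675²) = 675
|j1.2 + 1600| = √(1.2² + 1600²) = 1600
|L(j1.2)| = 0.645 / (14.65 × 675 × 1600) = 4.0768e-08
20 log₁₀(4.0768e-08) = -147.794 dB

-147.79 dB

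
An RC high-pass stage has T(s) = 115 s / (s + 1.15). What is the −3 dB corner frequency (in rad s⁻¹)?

1.15 rad s⁻¹

For a single-pole high-pass, the −3 dB point is at the pole: ω = 1.15 rad s⁻¹.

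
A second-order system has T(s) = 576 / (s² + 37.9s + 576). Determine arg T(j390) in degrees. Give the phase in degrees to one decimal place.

-174.4°

∠[(j390)² + 37.9(j390) + 576] = ∠[-1.5152e+05 + j14781] = 174.43°
∠T(j390) = −174.43° = -174.43°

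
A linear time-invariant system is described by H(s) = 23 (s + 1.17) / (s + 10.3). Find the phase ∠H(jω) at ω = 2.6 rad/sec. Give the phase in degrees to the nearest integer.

52°

∠(j2.6 + 1.17) = arctan(2.6/1.17) = 65.77°
∠(j2.6 + 10.3) = arctan(2.6/10.3) = 14.17°
∠H(j2.6) = 65.77° − 14.17° = 51.61°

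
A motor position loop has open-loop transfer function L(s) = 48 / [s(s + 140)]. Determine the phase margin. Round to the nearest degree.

Gain crossover: |L(jω)| = 1 at ω ≈ 0.343 rad/s.
∠L(j0.343) = −90° − arctan(0.343/140) ≈ -90.14°
PM = 180° + (-90.14°) = 89.86°

90°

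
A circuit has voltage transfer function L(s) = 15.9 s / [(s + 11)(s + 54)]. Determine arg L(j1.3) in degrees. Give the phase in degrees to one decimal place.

81.9 deg

∠(j1.3) = 90.00°
∠(j1.3 + 11) = arctan(1.3/11) = 6.74°
∠(j1.3 + 54) = arctan(1.3/54) = 1.38°
∠L(j1.3) = 90.00° − (6.74° + 1.38°) = 81.88°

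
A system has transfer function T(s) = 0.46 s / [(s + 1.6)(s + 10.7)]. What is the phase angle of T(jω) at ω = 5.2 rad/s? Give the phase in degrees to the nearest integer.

∠(j5.2) = 90.00°
∠(j5.2 + 1.6) = arctan(5.2/1.6) = 72.90°
∠(j5.2 + 10.7) = arctan(5.2/10.7) = 25.92°
∠T(j5.2) = 90.00° − (72.90° + 25.92°) = -8.82°

-9°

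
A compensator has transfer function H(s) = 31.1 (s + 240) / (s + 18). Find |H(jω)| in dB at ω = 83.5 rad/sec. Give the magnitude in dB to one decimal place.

|j83.5 + 240| = √(83.5² + 240²) = 254.1
|j83.5 + 18| = √(83.5² + 18²) = 85.42
|H(j83.5)| = 31.1 × 254.1 / 85.42 = 92.52
20 log₁₀(92.52) = 39.32 dB

39.3 dB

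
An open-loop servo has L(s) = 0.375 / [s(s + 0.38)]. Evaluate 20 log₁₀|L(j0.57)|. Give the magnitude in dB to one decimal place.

-0.4 dB

|j0.57 + 0.38| = √(0.57² + 0.38²) = 0.6851
|j0.57| = 0.57
|L(j0.57)| = 0.375 / (0.6851 × 0.57) = 0.96035
20 log₁₀(0.96035) = -0.35 dB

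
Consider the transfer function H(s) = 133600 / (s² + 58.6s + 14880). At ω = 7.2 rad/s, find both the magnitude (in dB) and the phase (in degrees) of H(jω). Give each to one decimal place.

|H| = 19.1 dB, ∠H = -1.6°

|(j7.2)² + 58.6(j7.2) + 14880| = |14828 + j421.92| = 1.483e+04
|H(j7.2)| = 133600 / 1.483e+04 = 9.0062
20 log₁₀(9.0062) = 19.09 dB
∠[(j7.2)² + 58.6(j7.2) + 14880] = ∠[14828 + j421.92] = 1.63°
∠H(j7.2) = −1.63° = -1.63°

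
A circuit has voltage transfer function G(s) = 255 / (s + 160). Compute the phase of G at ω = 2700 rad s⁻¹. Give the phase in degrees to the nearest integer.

-87 deg

∠(j2700 + 160) = arctan(2700/160) = 86.61°
∠G(j2700) = −86.61° = -86.61°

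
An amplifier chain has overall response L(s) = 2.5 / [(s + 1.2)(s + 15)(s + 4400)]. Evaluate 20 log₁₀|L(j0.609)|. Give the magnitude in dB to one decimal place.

|j0.609 + 1.2| = √(0.609² + 1.2²) = 1.346
|j0.609 + 15| = √(0.609² + 15²) = 15.01
|j0.609 + 4400| = √(0.609² + 4400²) = 4400
|L(j0.609)| = 2.5 / (1.346 × 15.01 × 4400) = 2.8125e-05
20 log₁₀(2.8125e-05) = -91.02 dB

-91.0 dB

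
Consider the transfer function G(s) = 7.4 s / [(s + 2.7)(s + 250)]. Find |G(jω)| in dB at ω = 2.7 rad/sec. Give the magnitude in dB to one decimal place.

-33.6 dB

|j2.7| = 2.7
|j2.7 + 2.7| = √(2.7² + 2.7²) = 3.818
|j2.7 + 250| = √(2.7² + 250²) = 250
|G(j2.7)| = 7.4 × 2.7 / (3.818 × 250) = 0.020929
20 log₁₀(0.020929) = -33.58 dB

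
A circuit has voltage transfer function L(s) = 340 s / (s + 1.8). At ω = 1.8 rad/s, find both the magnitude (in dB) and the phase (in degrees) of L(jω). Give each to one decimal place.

|j1.8| = 1.8
|j1.8 + 1.8| = √(1.8² + 1.8²) = 2.546
|L(j1.8)| = 340 × 1.8 / 2.546 = 240.42
20 log₁₀(240.42) = 47.62 dB
∠(j1.8) = 90.00°
∠(j1.8 + 1.8) = arctan(1.8/1.8) = 45.00°
∠L(j1.8) = 90.00° − 45.00° = 45.00°

|L| = 47.6 dB, ∠L = 45.0°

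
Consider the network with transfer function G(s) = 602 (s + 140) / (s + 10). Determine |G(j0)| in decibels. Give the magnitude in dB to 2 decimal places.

78.51 dB

G(0) = 602 × 140 / 10 = 8428
20 log₁₀(8428) = 78.514 dB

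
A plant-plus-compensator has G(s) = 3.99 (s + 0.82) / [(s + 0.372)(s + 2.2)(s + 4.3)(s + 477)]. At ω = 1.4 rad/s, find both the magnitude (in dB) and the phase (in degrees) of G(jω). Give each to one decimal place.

|G| = -62.0 dB, ∠G = -66.2 deg

|j1.4 + 0.82| = √(1.4² + 0.82²) = 1.622
|j1.4 + 0.372| = √(1.4² + 0.372²) = 1.449
|j1.4 + 2.2| = √(1.4² + 2.2²) = 2.608
|j1.4 + 4.3| = √(1.4² + 4.3²) = 4.522
|j1.4 + 477| = √(1.4² + 477²) = 477
|G(j1.4)| = 3.99 × 1.622 / (1.449 × 2.608 × 4.522 × 477) = 0.00079448
20 log₁₀(0.00079448) = -62.00 dB
∠(j1.4 + 0.82) = arctan(1.4/0.82) = 59.64°
∠(j1.4 + 0.372) = arctan(1.4/0.372) = 75.12°
∠(j1.4 + 2.2) = arctan(1.4/2.2) = 32.47°
∠(j1.4 + 4.3) = arctan(1.4/4.3) = 18.03°
∠(j1.4 + 477) = arctan(1.4/477) = 0.17°
∠G(j1.4) = 59.64° − (75.12° + 32.47° + 18.03° + 0.17°) = -66.15°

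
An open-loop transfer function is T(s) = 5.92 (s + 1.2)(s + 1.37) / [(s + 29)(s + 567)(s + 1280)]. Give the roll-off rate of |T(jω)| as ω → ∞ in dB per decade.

With 2 zeros and 3 poles, the high-frequency asymptotic slope is 20 × (2 − 3) = -20 dB/decade.

-20 dB/decade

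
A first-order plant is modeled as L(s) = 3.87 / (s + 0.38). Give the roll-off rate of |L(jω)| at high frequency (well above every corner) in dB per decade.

With 0 zeros and 1 pole, the high-frequency asymptotic slope is 20 × (0 − 1) = -20 dB/decade.

-20 dB/decade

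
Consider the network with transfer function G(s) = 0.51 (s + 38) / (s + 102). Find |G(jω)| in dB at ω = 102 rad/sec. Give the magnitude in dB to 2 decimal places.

-8.29 dB

|j102 + 38| = √(102² + 38²) = 108.8
|j102 + 102| = √(102² + 102²) = 144.2
|G(j102)| = 0.51 × 108.8 / 144.2 = 0.38484
20 log₁₀(0.38484) = -8.294 dB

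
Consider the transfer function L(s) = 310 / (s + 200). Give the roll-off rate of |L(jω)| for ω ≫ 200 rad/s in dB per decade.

-20 dB/decade

With 0 zeros and 1 pole, the high-frequency asymptotic slope is 20 × (0 − 1) = -20 dB/decade.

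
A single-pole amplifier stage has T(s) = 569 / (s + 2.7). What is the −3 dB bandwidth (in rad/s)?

2.7 rad/s

For a single-pole low-pass, the −3 dB point is at the pole: ω = 2.7 rad/s.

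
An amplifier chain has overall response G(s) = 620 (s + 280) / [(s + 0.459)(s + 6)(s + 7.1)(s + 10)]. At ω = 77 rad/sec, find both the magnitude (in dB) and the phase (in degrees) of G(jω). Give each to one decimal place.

|G| = -45.9 dB, ∠G = -327.2 deg

|j77 + 280| = √(77² + 280²) = 290.4
|j77 + 0.459| = √(77² + 0.459²) = 77
|j77 + 6| = √(77² + 6²) = 77.23
|j77 + 7.1| = √(77² + 7.1²) = 77.33
|j77 + 10| = √(77² + 10²) = 77.65
|G(j77)| = 620 × 290.4 / (77 × 77.23 × 77.33 × 77.65) = 0.0050423
20 log₁₀(0.0050423) = -45.95 dB
∠(j77 + 280) = arctan(77/280) = 15.38°
∠(j77 + 0.459) = arctan(77/0.459) = 89.66°
∠(j77 + 6) = arctan(77/6) = 85.54°
∠(j77 + 7.1) = arctan(77/7.1) = 84.73°
∠(j77 + 10) = arctan(77/10) = 82.60°
∠G(j77) = 15.38° − (89.66° + 85.54° + 84.73° + 82.60°) = -327.16°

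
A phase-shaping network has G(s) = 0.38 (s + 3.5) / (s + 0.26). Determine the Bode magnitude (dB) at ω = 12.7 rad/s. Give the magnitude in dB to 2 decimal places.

-8.09 dB

|j12.7 + 3.5| = √(12.7² + 3.5²) = 13.17
|j12.7 + 0.26| = √(12.7² + 0.26²) = 12.7
|G(j12.7)| = 0.38 × 13.17 / 12.7 = 0.39408
20 log₁₀(0.39408) = -8.088 dB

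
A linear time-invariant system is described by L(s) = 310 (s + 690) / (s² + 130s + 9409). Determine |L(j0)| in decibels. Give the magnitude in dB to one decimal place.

L(0) = 310 × 690 / 9409 = 22.734
20 log₁₀(22.734) = 27.13 dB

27.1 dB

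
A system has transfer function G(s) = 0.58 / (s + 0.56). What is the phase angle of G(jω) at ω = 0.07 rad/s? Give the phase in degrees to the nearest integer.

∠(j0.07 + 0.56) = arctan(0.07/0.56) = 7.13°
∠G(j0.07) = −7.13° = -7.13°

-7°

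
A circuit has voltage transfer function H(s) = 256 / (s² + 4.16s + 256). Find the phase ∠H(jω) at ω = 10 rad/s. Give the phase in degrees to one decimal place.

∠[(j10)² + 4.16(j10) + 256] = ∠[156 + j41.6] = 14.93°
∠H(j10) = −14.93° = -14.93°

-14.9 deg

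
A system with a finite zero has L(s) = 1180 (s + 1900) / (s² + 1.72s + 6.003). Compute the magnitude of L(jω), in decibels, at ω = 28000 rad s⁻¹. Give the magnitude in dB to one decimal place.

-27.5 dB

|j28000 + 1900| = √(28000² + 1900²) = 2.806e+04
|(j28000)² + 1.72(j28000) + 6.003| = |-7.84e+08 + j48160| = 7.84e+08
|L(j28000)| = 1180 × 2.806e+04 / 7.84e+08 = 0.04224
20 log₁₀(0.04224) = -27.49 dB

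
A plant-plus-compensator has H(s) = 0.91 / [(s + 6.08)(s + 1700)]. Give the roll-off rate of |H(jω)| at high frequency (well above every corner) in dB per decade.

With 0 zeros and 2 poles, the high-frequency asymptotic slope is 20 × (0 − 2) = -40 dB/decade.

-40 dB/decade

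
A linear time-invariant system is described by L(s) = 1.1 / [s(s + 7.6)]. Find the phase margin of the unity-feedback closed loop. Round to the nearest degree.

Gain crossover: |L(jω)| = 1 at ω ≈ 0.145 rad/sec.
∠L(j0.145) = −90° − arctan(0.145/7.6) ≈ -91.09°
PM = 180° + (-91.09°) = 88.91°

89°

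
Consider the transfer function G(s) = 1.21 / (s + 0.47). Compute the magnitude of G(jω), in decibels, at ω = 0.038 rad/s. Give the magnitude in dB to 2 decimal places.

|j0.038 + 0.47| = √(0.038² + 0.47²) = 0.4715
|G(j0.038)| = 1.21 / 0.4715 = 2.5661
20 log₁₀(2.5661) = 8.185 dB

8.19 dB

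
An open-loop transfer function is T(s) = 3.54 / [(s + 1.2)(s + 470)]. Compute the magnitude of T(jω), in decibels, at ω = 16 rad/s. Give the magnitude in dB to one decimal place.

-66.6 dB

|j16 + 1.2| = √(16² + 1.2²) = 16.04
|j16 + 470| = √(16² + 470²) = 470.3
|T(j16)| = 3.54 / (16.04 × 470.3) = 0.00046915
20 log₁₀(0.00046915) = -66.57 dB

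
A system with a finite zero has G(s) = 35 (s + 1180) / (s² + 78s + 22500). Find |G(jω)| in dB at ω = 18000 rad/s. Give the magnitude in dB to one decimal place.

-54.2 dB

|j18000 + 1180| = √(18000² + 1180²) = 1.804e+04
|(j18000)² + 78(j18000) + 22500| = |-3.2398e+08 + j1.404e+06| = 3.24e+08
|G(j18000)| = 35 × 1.804e+04 / 3.24e+08 = 0.0019487
20 log₁₀(0.0019487) = -54.20 dB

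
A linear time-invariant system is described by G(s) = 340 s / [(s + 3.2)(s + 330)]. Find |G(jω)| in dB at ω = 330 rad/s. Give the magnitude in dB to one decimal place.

|j330| = 330
|j330 + 3.2| = √(330² + 3.2²) = 330
|j330 + 330| = √(330² + 330²) = 466.7
|G(j330)| = 340 × 330 / (330 × 466.7) = 0.7285
20 log₁₀(0.7285) = -2.75 dB

-2.8 dB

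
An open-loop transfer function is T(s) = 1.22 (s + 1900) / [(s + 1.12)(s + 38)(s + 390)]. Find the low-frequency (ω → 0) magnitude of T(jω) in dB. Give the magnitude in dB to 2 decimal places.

-17.10 dB

T(0) = 1.22 × 1900 / (1.12 × 38 × 390) = 0.13965
20 log₁₀(0.13965) = -17.099 dB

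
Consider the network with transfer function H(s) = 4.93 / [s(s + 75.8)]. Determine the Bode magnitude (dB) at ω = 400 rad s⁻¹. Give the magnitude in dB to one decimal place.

|j400 + 75.8| = √(400² + 75.8²) = 407.1
|j400| = 400
|H(j400)| = 4.93 / (407.1 × 400) = 3.0274e-05
20 log₁₀(3.0274e-05) = -90.38 dB

-90.4 dB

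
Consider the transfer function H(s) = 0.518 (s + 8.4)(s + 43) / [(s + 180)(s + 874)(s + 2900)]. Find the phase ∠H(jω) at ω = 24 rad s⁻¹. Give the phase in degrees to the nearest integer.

∠(j24 + 8.4) = arctan(24/8.4) = 70.71°
∠(j24 + 43) = arctan(24/43) = 29.17°
∠(j24 + 180) = arctan(24/180) = 7.59°
∠(j24 + 874) = arctan(24/874) = 1.57°
∠(j24 + 2900) = arctan(24/2900) = 0.47°
∠H(j24) = 70.71° + 29.17° − (7.59° + 1.57° + 0.47°) = 90.24°

90 deg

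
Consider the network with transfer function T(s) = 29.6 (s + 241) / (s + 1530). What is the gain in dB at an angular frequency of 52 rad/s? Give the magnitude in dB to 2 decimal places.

13.56 dB

|j52 + 241| = √(52² + 241²) = 246.5
|j52 + 1530| = √(52² + 1530²) = 1531
|T(j52)| = 29.6 × 246.5 / 1531 = 4.767
20 log₁₀(4.767) = 13.565 dB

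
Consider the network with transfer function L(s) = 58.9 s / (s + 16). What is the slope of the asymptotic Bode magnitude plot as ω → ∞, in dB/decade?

With 1 zero and 1 pole, the high-frequency asymptotic slope is 20 × (1 − 1) = 0 dB/decade.

0 dB/decade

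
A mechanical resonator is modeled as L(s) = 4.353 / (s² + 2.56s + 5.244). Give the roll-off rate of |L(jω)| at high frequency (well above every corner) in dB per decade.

With 0 zeros and 2 poles, the high-frequency asymptotic slope is 20 × (0 − 2) = -40 dB/decade.

-40 dB/decade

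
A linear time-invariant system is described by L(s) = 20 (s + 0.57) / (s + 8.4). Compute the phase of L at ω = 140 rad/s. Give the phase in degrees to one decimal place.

3.2°

∠(j140 + 0.57) = arctan(140/0.57) = 89.77°
∠(j140 + 8.4) = arctan(140/8.4) = 86.57°
∠L(j140) = 89.77° − 86.57° = 3.20°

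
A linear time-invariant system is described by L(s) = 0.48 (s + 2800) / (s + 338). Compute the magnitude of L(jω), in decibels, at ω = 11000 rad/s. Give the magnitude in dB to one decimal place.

-6.1 dB

|j11000 + 2800| = √(11000² + 2800²) = 1.135e+04
|j11000 + 338| = √(11000² + 338²) = 1.101e+04
|L(j11000)| = 0.48 × 1.135e+04 / 1.101e+04 = 0.49507
20 log₁₀(0.49507) = -6.11 dB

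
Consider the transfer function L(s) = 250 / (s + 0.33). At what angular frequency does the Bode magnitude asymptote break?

0.33 rad/s

The single real pole at s = −0.33 gives a corner at ω = 0.33 rad/s.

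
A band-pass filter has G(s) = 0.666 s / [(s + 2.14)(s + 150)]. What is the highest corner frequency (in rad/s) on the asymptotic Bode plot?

Break frequencies occur at each pole and zero magnitude: 2.14 rad/s, 150 rad/s.
The highest is 150 rad/s.

150 rad/s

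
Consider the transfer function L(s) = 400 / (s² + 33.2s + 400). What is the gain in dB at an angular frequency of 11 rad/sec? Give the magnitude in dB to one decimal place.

|(j11)² + 33.2(j11) + 400| = |279 + j365.2| = 459.6
|L(j11)| = 400 / 459.6 = 0.87036
20 log₁₀(0.87036) = -1.21 dB

-1.2 dB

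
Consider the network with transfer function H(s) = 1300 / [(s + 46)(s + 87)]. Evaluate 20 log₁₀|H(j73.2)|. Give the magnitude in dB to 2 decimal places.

|j73.2 + 46| = √(73.2² + 46²) = 86.45
|j73.2 + 87| = √(73.2² + 87²) = 113.7
|H(j73.2)| = 1300 / (86.45 × 113.7) = 0.13225
20 log₁₀(0.13225) = -17.572 dB

-17.57 dB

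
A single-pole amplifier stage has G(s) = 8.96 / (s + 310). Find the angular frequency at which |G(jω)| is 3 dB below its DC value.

310 rad/s

For a single-pole low-pass, the −3 dB point is at the pole: ω = 310 rad/s.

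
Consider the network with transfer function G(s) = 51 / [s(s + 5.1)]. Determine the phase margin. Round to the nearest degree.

Gain crossover: |G(jω)| = 1 at ω ≈ 6.29 rad/s.
∠G(j6.29) = −90° − arctan(6.29/5.1) ≈ -140.99°
PM = 180° + (-140.99°) = 39.01°

39°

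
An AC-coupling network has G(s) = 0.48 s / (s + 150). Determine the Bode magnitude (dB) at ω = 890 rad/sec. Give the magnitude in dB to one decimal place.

|j890| = 890
|j890 + 150| = √(890² + 150²) = 902.6
|G(j890)| = 0.48 × 890 / 902.6 = 0.47332
20 log₁₀(0.47332) = -6.50 dB

-6.5 dB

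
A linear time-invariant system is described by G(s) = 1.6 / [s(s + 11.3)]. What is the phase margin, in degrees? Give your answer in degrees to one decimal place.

89.3°

Gain crossover: |G(jω)| = 1 at ω ≈ 0.142 rad/s.
∠G(j0.142) = −90° − arctan(0.142/11.3) ≈ -90.72°
PM = 180° + (-90.72°) = 89.28°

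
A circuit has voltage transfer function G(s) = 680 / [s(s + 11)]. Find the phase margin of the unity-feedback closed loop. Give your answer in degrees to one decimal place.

23.8°

Gain crossover: |G(jω)| = 1 at ω ≈ 24.9 rad/sec.
∠G(j24.9) = −90° − arctan(24.9/11) ≈ -156.20°
PM = 180° + (-156.20°) = 23.80°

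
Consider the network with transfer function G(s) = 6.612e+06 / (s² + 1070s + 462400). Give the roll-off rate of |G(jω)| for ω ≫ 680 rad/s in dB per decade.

-40 dB/decade

With 0 zeros and 2 poles, the high-frequency asymptotic slope is 20 × (0 − 2) = -40 dB/decade.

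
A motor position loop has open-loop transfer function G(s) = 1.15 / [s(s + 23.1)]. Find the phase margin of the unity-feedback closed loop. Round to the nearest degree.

Gain crossover: |G(jω)| = 1 at ω ≈ 0.0498 rad s⁻¹.
∠G(j0.0498) = −90° − arctan(0.0498/23.1) ≈ -90.12°
PM = 180° + (-90.12°) = 89.88°

90 deg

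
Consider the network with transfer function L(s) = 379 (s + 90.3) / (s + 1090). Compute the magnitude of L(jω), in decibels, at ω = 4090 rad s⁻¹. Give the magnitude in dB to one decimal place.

|j4090 + 90.3| = √(4090² + 90.3²) = 4091
|j4090 + 1090| = √(4090² + 1090²) = 4233
|L(j4090)| = 379 × 4091 / 4233 = 366.31
20 log₁₀(366.31) = 51.28 dB

51.3 dB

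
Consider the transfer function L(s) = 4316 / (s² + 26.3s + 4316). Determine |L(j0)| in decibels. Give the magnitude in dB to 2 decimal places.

0.00 dB

L(0) = 4316 / 4316 = 1
20 log₁₀(1) = 0.000 dB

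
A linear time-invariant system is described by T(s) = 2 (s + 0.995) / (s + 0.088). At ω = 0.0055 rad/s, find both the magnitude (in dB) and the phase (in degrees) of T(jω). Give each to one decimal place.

|j0.0055 + 0.995| = √(0.0055² + 0.995²) = 0.995
|j0.0055 + 0.088| = √(0.0055² + 0.088²) = 0.08817
|T(j0.0055)| = 2 × 0.995 / 0.08817 = 22.57
20 log₁₀(22.57) = 27.07 dB
∠(j0.0055 + 0.995) = arctan(0.0055/0.995) = 0.32°
∠(j0.0055 + 0.088) = arctan(0.0055/0.088) = 3.58°
∠T(j0.0055) = 0.32° − 3.58° = -3.26°

|T| = 27.1 dB, ∠T = -3.3°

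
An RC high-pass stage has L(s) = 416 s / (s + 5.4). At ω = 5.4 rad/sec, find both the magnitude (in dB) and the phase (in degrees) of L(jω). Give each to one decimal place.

|L| = 49.4 dB, ∠L = 45.0°

|j5.4| = 5.4
|j5.4 + 5.4| = √(5.4² + 5.4²) = 7.637
|L(j5.4)| = 416 × 5.4 / 7.637 = 294.16
20 log₁₀(294.16) = 49.37 dB
∠(j5.4) = 90.00°
∠(j5.4 + 5.4) = arctan(5.4/5.4) = 45.00°
∠L(j5.4) = 90.00° − 45.00° = 45.00°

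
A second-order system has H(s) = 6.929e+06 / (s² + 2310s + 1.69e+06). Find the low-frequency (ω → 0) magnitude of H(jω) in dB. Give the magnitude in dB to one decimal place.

H(0) = 6.929e+06 / 1.69e+06 = 4.1
20 log₁₀(4.1) = 12.26 dB

12.3 dB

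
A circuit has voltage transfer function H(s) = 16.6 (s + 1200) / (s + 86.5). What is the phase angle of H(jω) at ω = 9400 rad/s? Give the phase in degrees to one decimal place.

-6.7°

∠(j9400 + 1200) = arctan(9400/1200) = 82.72°
∠(j9400 + 86.5) = arctan(9400/86.5) = 89.47°
∠H(j9400) = 82.72° − 89.47° = -6.75°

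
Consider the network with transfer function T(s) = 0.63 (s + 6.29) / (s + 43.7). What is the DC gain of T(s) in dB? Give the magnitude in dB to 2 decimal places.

T(0) = 0.63 × 6.29 / 43.7 = 0.09068
20 log₁₀(0.09068) = -20.850 dB

-20.85 dB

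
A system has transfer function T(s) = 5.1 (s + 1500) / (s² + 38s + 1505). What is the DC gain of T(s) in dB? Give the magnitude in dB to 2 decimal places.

14.12 dB

T(0) = 5.1 × 1500 / 1505 = 5.0831
20 log₁₀(5.0831) = 14.122 dB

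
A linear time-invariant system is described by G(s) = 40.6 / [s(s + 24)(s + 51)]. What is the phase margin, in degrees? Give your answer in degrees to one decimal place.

Gain crossover: |G(jω)| = 1 at ω ≈ 0.0332 rad s⁻¹.
∠G(j0.0332) = −90° − arctan(0.0332/24) − arctan(0.0332/51) ≈ -90.12°
PM = 180° + (-90.12°) = 89.88°

89.9°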